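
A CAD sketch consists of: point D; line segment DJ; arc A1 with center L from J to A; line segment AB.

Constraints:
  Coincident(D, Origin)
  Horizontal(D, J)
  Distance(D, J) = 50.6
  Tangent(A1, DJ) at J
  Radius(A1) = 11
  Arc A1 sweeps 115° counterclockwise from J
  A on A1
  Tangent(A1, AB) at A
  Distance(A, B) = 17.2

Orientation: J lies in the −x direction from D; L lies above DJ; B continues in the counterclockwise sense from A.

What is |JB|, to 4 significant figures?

31.35

D is at the origin; DJ is horizontal with |DJ| = 50.6 and J on the −x side, so J = (-50.60, 0.000). The tangent condition forces LJ to be normal to DJ, so L = J + (0, 11) = (-50.60, 11.00). On A1, J sits at bearing -90° from L; a 115° counterclockwise sweep puts A at bearing 25°, so A = L + 11.0·(cos 25°, sin 25°) = (-40.63, 15.65). A1 meets AB tangentially, so LA is at right angles to AB, so AB runs along (−sin 25°, cos 25°); with |AB| = 17.2, B = (-47.90, 31.24). Then |JB| = |B − J| = 31.35.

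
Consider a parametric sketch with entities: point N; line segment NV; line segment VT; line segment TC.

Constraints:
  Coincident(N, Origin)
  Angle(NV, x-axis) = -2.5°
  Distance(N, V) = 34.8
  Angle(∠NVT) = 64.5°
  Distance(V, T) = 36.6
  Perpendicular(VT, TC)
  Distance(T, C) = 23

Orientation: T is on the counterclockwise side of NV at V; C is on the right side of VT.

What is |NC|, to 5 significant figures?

58.547

N is at the origin; NV runs at -2.5° with length 34.8, so V = 34.8·(cos -2.5°, sin -2.5°) = (34.767, -1.5180). ∠NVT = 64.5°, so VT runs at -2.5° + (180° − 64.5°) = 113.00° from the x-axis; with |VT| = 36.6, T = V + 36.6·(cos 113.00°, sin 113.00°) = (20.466, 32.173). The perpendicularity gives TC at right angles to VT; with |TC| = 23.0 on the right of VT, C = T + 23.0·(0.92050, 0.39073) = (41.638, 41.159). Then |NC| = |C − N| = 58.547.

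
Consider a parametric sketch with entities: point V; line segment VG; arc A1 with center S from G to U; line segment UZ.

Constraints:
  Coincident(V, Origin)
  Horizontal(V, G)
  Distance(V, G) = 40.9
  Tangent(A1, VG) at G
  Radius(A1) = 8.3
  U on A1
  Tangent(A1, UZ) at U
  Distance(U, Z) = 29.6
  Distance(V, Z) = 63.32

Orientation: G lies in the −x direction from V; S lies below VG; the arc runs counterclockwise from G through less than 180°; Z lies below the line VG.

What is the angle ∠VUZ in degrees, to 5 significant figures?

102.83°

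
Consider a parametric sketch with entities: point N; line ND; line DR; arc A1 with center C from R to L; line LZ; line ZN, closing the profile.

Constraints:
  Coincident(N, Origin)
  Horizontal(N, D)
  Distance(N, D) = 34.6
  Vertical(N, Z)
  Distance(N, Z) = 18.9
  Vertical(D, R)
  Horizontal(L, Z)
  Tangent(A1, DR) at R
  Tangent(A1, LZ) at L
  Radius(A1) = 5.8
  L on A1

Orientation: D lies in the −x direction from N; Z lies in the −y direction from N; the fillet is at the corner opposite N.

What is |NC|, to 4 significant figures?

31.64

N is at the origin; N and D share the same y with |ND| = 34.6 and D on the −x side, so D = (-34.60, 0.000). NZ is vertical with |NZ| = 18.9 and Z on the −y side, so Z = (0.000, -18.90). The virtual corner opposite N is at (-34.60, -18.90). Since A1 is tangent to DR there, CR ⟂ DR and since A1 is tangent to LZ there, CL ⟂ LZ, with radius 5.8, so the center C sits 5.8 in from both sides at C = (-28.80, -13.10). Then |NC| = |C − N| = 31.64.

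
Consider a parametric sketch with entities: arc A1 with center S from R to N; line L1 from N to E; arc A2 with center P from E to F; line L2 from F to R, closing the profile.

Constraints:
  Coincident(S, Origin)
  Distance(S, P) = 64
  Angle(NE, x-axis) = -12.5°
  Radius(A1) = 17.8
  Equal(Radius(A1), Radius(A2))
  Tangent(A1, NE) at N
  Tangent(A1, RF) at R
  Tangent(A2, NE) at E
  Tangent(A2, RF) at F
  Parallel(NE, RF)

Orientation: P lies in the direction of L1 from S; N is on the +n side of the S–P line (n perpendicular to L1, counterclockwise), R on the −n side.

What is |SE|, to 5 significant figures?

66.429

The slot axis is L1's direction at -12.5°, so u = (cos -12.5°, sin -12.5°) = (0.97630, -0.21644) and n = (−sin -12.5°, cos -12.5°) = (0.21644, 0.97630). S is at the origin and P lies 64.0 along u from S, so P = 64.0·u = (62.483, -13.852). Tangency of A1 to both parallel lines with radius 17.8 puts N and R at S ± 17.8·n: N = (3.8526, 17.378), R = (-3.8526, -17.378). Equal radii place E and F the same way about P: E = P + 17.8·n = (66.336, 3.5259), F = P − 17.8·n = (58.630, -31.230). Then |SE| = |E − S| = 66.429.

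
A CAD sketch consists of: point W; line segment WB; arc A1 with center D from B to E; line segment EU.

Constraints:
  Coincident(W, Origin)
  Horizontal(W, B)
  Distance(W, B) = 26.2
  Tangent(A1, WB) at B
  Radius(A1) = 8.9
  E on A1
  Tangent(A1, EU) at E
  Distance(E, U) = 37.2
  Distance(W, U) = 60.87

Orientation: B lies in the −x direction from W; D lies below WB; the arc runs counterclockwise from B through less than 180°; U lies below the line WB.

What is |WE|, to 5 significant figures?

35.610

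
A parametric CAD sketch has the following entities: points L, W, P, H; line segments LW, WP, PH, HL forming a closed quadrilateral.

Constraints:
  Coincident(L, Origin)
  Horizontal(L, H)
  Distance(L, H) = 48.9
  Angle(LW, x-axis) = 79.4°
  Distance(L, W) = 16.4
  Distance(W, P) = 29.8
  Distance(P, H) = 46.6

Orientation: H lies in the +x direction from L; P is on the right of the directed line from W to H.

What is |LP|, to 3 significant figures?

14.3

Checks: |WP| = 29.80 ✓; |PH| = 46.60 ✓.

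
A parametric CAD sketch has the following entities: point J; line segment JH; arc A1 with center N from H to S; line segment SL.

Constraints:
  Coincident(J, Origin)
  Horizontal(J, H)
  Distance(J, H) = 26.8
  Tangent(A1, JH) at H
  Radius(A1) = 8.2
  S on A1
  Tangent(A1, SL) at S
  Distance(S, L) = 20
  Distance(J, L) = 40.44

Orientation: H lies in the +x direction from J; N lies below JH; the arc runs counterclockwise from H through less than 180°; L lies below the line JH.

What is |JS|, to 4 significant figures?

22.46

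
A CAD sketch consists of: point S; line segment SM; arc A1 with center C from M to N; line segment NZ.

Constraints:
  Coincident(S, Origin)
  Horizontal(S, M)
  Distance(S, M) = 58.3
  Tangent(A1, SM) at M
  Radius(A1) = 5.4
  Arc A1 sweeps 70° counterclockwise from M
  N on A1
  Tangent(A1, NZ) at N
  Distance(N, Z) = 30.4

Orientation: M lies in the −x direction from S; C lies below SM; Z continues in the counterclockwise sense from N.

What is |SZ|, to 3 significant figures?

80.5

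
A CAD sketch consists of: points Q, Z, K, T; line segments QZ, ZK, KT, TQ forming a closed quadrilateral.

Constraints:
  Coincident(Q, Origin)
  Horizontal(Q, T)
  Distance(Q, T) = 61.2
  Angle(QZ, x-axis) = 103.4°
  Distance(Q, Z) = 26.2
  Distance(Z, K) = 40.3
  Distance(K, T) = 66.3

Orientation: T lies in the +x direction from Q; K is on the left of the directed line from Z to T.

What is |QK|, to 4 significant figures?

58.39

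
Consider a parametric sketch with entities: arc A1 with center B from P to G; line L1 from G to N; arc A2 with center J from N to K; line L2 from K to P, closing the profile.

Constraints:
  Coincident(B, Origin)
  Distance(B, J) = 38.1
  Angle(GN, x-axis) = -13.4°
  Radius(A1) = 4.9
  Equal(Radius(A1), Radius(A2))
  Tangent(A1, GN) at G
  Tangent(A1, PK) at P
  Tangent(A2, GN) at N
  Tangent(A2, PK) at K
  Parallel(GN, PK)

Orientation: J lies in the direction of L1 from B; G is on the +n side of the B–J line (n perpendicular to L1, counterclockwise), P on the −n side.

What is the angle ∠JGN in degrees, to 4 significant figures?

7.329°

Tangency of A1 to both parallel lines with radius 4.9 puts G and P at B ± 4.9·n: G = (1.136, 4.767), P = (-1.136, -4.767). Equal radii place N and K the same way about J: N = J + 4.9·n = (38.20, -4.063), K = J − 4.9·n = (35.93, -13.60). Then cos ∠JGN = GJ·GN / (|GJ||GN|), giving 7.329°.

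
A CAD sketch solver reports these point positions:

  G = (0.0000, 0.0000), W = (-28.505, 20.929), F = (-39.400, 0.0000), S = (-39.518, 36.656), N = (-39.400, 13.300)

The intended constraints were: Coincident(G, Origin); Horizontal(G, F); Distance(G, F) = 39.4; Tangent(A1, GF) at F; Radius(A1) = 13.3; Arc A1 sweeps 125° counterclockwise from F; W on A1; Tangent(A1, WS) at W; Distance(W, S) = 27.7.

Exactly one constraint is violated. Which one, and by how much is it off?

Distance(W, S) = 27.7 — off by 8.50.

G = (0.00, 0.00) ✓; G.y = 0.00, F.y = 0.00 ✓; |GF| = 39.40 ✓; ∠(NF, FG) = 90.00° ✓; |NF| = 13.30 ✓; bearing(N→W) − bearing(N→F) = 125.0° ✓; |NW| = 13.30 ✓; ∠(NW, WS) = 90.00° ✓; |WS| = 19.20 ✗.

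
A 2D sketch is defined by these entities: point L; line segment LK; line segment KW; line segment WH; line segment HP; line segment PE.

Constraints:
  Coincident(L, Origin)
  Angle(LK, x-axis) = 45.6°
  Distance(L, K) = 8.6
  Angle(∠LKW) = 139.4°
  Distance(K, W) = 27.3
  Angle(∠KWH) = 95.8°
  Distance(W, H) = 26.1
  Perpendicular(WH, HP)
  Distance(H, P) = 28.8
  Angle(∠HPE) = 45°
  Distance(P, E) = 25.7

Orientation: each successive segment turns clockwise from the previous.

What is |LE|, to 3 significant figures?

24.3

L is at the origin; LK runs at 45.6° with length 8.6, so K = (6.02, 6.14). ∠LKW = 139.4° gives KW at 5.00° from the x-axis; with |KW| = 27.3, W = (33.2, 8.52). ∠KWH = 95.8° gives WH at -79.2° from the x-axis; with |WH| = 26.1, H = (38.1, -17.1). WH ⟂ HP, so HP runs at -169°; with |HP| = 28.8, P = (9.81, -22.5). ∠HPE = 45.0° gives PE at 55.8° from the x-axis; with |PE| = 25.7, E = (24.3, -1.25). Then |LE| = |E − L| = 24.3.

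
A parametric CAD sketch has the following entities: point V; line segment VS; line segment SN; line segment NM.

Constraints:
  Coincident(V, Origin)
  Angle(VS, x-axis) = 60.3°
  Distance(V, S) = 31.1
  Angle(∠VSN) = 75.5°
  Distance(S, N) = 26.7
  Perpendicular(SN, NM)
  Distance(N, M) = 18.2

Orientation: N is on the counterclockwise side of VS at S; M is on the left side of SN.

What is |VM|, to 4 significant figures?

22.35

V is at the origin; VS runs at 60.3° with length 31.1, so S = 31.1·(cos 60.3°, sin 60.3°) = (15.41, 27.01). ∠VSN = 75.5°, so SN runs at 60.3° + (180° − 75.5°) = 164.8° from the x-axis; with |SN| = 26.7, N = S + 26.7·(cos 164.8°, sin 164.8°) = (-10.36, 34.01). SN ⟂ NM; with |NM| = 18.2 on the left of SN, M = N + 18.2·(-0.2622, -0.9650) = (-15.13, 16.45). Then |VM| = |M − V| = 22.35.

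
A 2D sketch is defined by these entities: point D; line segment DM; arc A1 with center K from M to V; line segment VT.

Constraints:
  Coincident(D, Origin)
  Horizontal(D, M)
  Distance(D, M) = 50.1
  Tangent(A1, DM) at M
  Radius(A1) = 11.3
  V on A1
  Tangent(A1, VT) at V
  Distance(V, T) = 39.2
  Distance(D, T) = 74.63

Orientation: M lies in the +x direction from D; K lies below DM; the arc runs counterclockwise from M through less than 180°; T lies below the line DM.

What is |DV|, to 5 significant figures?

42.422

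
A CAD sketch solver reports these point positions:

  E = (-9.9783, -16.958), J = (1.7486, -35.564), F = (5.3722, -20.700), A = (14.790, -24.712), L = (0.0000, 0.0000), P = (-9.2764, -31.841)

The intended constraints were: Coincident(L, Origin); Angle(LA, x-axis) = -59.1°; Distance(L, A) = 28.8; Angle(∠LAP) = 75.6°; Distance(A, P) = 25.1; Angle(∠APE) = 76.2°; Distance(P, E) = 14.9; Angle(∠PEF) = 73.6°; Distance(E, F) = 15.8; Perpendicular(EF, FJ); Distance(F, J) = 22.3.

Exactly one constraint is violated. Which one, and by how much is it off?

Distance(F, J) = 22.3 — off by 7.00.

L = (0.00, 0.00) ✓; LA at -59.10° ✓; |LA| = 28.80 ✓; ∠LAP = 75.60° ✓; |AP| = 25.10 ✓; ∠APE = 76.20° ✓; |PE| = 14.90 ✓; ∠PEF = 73.60° ✓; |EF| = 15.80 ✓; ∠(EF, FJ) = 90.00° ✓; |FJ| = 15.30 ✗.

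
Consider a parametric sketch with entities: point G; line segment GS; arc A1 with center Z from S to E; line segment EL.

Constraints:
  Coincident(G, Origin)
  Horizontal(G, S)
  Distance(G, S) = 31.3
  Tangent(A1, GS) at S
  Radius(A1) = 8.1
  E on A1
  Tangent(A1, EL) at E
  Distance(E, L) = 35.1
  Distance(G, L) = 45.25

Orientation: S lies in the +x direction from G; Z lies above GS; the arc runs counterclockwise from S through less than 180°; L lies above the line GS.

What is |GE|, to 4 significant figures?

40.03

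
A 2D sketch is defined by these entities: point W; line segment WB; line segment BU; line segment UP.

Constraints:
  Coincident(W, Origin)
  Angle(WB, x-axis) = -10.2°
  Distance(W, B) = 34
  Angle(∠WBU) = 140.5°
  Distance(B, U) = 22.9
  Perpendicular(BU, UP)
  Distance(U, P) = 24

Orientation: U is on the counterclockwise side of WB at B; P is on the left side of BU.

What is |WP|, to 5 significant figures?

49.193

∠WBU = 140.5°, so BU runs at -10.2° + (180° − 140.5°) = 29.300° from the x-axis; with |BU| = 22.9, U = B + 22.9·(cos 29.300°, sin 29.300°) = (53.433, 5.1860). BU ⟂ UP; with |UP| = 24.0 on the left of BU, P = U + 24.0·(-0.48938, 0.87207) = (41.688, 26.116). Then |WP| = |P − W| = 49.193.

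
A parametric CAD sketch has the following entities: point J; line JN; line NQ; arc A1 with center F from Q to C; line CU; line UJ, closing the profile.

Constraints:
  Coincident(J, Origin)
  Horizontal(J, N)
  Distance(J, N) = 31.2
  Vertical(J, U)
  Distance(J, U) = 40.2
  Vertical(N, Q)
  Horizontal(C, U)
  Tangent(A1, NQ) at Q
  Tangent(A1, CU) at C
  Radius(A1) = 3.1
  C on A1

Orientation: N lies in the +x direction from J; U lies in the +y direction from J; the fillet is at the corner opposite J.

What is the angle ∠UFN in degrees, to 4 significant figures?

101.1°

J and U share the same x with |JU| = 40.2 and U on the +y side, so U = (0.000, 40.20). The virtual corner opposite J is at (31.20, 40.20). Tangency of A1 to NQ means the radius FQ is perpendicular to NQ and the tangent condition forces FC to be normal to CU, with radius 3.1, so the center F sits 3.1 in from both sides at F = (28.10, 37.10). Then cos ∠UFN = FU·FN / (|FU||FN|), giving 101.1°.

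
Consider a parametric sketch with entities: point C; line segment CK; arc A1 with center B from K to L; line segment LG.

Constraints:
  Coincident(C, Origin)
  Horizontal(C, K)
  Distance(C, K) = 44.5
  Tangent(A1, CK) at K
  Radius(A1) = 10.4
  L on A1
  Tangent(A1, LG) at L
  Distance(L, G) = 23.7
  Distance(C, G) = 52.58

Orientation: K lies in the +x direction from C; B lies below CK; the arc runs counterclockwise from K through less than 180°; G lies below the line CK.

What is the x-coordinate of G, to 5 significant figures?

38.678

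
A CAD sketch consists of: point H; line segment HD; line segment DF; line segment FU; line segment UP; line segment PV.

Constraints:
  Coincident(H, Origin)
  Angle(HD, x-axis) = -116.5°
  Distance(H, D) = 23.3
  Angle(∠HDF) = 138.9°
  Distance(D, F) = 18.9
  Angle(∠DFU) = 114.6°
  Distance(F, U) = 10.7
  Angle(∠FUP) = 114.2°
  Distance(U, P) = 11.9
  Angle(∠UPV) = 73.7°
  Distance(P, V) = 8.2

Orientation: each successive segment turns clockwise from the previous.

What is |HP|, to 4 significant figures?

33.24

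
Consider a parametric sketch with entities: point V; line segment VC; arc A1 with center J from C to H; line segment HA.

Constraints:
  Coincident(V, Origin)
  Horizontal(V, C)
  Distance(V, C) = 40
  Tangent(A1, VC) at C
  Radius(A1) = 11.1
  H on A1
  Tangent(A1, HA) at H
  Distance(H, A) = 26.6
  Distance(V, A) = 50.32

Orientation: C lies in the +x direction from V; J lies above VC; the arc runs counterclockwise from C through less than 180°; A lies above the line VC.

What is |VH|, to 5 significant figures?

51.900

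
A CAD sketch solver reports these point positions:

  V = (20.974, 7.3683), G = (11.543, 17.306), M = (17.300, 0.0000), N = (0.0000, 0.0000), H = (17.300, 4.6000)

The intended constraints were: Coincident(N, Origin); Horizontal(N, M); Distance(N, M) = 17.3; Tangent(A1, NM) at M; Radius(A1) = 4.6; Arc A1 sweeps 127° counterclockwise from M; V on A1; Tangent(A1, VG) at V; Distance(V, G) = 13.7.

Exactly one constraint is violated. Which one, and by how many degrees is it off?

Tangent(A1, VG) at V — off by 6.50°.

N = (0.00, 0.00) ✓; N.y = 0.00, M.y = 0.00 ✓; |NM| = 17.30 ✓; ∠(HM, MN) = 90.00° ✓; |HM| = 4.600 ✓; bearing(H→V) − bearing(H→M) = 127.0° ✓; |HV| = 4.600 ✓; ∠(HV, VG) = 83.50° ✗; |VG| = 13.70 ✓.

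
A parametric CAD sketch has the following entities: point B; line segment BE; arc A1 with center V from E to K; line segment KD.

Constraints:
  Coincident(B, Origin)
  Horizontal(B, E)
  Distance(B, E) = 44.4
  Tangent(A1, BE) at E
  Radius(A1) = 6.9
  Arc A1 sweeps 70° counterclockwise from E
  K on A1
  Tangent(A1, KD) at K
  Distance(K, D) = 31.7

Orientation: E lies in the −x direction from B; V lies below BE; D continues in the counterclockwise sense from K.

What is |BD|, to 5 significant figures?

70.629

B is at the origin; BE is horizontal with |BE| = 44.4 and E on the −x side, so E = (-44.400, 0.0000). Tangency of A1 to BE means the radius VE is perpendicular to BE, so V = E + (0, -6.9) = (-44.400, -6.9000). On A1, E sits at bearing 90° from V; a 70° counterclockwise sweep puts K at bearing 160°, so K = V + 6.9·(cos 160°, sin 160°) = (-50.884, -4.5401). Since A1 is tangent to KD there, VK ⟂ KD, so KD runs along (−sin 160°, cos 160°); with |KD| = 31.7, D = (-61.726, -34.328). Then |BD| = |D − B| = 70.629.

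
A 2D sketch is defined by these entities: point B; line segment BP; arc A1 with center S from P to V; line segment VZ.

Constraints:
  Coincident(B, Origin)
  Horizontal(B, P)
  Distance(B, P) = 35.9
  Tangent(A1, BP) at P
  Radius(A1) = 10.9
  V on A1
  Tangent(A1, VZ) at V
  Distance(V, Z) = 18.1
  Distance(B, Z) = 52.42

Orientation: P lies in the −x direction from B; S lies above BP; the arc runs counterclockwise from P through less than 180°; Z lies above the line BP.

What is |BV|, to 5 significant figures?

34.433

Checks: |SV| = 10.90 ✓; ∠(SV, VZ) = 90.00° ✓; |VZ| = 18.10 ✓; |BZ| = 52.42 ✓.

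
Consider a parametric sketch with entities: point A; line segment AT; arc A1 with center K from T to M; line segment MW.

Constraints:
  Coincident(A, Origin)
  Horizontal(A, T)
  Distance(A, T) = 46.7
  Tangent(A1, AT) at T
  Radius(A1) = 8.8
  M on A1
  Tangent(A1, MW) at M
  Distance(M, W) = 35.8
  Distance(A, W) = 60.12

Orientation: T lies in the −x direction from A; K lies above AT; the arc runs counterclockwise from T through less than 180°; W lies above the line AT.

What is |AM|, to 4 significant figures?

39.03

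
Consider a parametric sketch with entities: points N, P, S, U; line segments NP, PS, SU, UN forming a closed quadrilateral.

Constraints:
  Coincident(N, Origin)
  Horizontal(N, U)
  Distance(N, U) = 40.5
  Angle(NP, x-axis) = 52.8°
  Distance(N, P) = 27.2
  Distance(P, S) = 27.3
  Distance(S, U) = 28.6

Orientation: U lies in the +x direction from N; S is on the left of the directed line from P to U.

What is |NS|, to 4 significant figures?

51.48

Checks: |PS| = 27.30 ✓; |SU| = 28.60 ✓.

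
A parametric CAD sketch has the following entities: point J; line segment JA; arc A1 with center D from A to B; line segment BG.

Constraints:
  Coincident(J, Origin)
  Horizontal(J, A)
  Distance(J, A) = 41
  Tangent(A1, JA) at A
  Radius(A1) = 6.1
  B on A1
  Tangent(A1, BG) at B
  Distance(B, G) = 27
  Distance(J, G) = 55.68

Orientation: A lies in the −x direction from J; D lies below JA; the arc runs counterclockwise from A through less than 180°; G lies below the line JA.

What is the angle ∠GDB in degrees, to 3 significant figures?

77.3°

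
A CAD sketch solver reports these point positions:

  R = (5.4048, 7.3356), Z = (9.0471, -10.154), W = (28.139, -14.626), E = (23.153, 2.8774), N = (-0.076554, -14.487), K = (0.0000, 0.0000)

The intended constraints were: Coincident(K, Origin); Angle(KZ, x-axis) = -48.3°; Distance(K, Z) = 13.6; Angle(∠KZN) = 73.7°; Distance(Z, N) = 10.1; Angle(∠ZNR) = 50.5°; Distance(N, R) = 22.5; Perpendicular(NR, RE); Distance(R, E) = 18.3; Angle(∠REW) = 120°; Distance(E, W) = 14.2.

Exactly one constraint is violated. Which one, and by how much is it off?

Distance(E, W) = 14.2 — off by 4.00.

K = (0.00, 0.00) ✓; KZ at -48.30° ✓; |KZ| = 13.60 ✓; ∠KZN = 73.70° ✓; |ZN| = 10.10 ✓; ∠ZNR = 50.50° ✓; |NR| = 22.50 ✓; ∠(NR, RE) = 90.00° ✓; |RE| = 18.30 ✓; ∠REW = 120.0° ✓; |EW| = 18.20 ✗.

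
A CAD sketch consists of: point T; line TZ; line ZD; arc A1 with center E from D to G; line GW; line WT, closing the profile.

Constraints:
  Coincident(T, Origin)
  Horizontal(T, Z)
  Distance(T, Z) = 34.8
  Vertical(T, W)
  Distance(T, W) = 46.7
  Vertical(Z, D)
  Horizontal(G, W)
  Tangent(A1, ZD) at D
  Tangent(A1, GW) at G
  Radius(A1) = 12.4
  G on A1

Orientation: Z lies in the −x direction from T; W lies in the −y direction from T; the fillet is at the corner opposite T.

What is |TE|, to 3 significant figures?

41.0

T is at the origin; TZ is horizontal with |TZ| = 34.8 and Z on the −x side, so Z = (-34.8, 0.00). TW is vertical with |TW| = 46.7 and W on the −y side, so W = (0.00, -46.7). The virtual corner opposite T is at (-34.8, -46.7). The tangent condition forces ED to be normal to ZD and tangency of A1 to GW means the radius EG is perpendicular to GW, with radius 12.4, so the center E sits 12.4 in from both sides at E = (-22.4, -34.3). Then |TE| = |E − T| = 41.0.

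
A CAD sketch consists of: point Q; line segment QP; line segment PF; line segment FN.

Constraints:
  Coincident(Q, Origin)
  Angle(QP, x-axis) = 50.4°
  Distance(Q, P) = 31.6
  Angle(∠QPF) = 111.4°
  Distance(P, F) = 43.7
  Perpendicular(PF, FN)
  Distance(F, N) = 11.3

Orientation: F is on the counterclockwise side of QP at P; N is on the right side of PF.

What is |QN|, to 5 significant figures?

68.619

Q is at the origin; QP runs at 50.4° with length 31.6, so P = 31.6·(cos 50.4°, sin 50.4°) = (20.143, 24.348). ∠QPF = 111.4°, so PF runs at 50.4° + (180° − 111.4°) = 119.00° from the x-axis; with |PF| = 43.7, F = P + 43.7·(cos 119.00°, sin 119.00°) = (-1.0436, 62.569). The perpendicularity gives FN at right angles to PF; with |FN| = 11.3 on the right of PF, N = F + 11.3·(0.87462, 0.48481) = (8.8396, 68.047). Then |QN| = |N − Q| = 68.619.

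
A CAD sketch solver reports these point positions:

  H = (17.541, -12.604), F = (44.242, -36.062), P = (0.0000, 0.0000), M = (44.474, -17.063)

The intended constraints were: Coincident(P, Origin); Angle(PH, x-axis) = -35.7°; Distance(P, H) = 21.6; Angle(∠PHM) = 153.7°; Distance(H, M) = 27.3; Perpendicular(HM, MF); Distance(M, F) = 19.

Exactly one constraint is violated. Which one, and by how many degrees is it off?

Perpendicular(HM, MF) — off by 8.70°.

P = (0.00, 0.00) ✓; PH at -35.70° ✓; |PH| = 21.60 ✓; ∠PHM = 153.7° ✓; |HM| = 27.30 ✓; ∠(HM, MF) = 81.30° ✗; |MF| = 19.00 ✓.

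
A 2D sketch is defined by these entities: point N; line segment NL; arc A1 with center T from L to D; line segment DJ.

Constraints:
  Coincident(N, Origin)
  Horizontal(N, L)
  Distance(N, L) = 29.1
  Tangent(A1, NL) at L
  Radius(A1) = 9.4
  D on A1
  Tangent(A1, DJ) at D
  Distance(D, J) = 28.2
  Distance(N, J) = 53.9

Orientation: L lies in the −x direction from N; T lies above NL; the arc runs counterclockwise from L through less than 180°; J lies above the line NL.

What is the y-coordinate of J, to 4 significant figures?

37.54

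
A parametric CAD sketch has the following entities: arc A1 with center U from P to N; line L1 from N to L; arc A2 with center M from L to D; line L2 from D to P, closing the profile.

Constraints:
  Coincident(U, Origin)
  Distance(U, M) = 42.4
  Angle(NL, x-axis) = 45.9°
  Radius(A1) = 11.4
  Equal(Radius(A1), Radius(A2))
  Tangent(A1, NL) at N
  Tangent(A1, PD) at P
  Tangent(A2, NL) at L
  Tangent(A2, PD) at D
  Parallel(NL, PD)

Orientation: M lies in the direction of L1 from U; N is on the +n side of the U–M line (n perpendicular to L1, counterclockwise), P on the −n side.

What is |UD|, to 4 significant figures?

43.91

The slot axis is L1's direction at 45.9°, so u = (cos 45.9°, sin 45.9°) = (0.6959, 0.7181) and n = (−sin 45.9°, cos 45.9°) = (-0.7181, 0.6959). U is at the origin and M lies 42.4 along u from U, so M = 42.4·u = (29.51, 30.45). Tangency of A1 to both parallel lines with radius 11.4 puts N and P at U ± 11.4·n: N = (-8.187, 7.933), P = (8.187, -7.933). Equal radii place L and D the same way about M: L = M + 11.4·n = (21.32, 38.38), D = M − 11.4·n = (37.69, 22.52). Then |UD| = |D − U| = 43.91.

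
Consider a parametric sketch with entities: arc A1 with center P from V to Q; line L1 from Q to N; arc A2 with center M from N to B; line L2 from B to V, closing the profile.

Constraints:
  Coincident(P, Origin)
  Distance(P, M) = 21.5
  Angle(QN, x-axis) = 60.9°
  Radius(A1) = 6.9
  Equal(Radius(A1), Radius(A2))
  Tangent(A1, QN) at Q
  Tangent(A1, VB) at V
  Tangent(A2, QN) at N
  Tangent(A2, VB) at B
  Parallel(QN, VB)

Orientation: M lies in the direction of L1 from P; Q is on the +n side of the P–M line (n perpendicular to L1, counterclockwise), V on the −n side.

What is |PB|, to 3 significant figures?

22.6

The slot axis is L1's direction at 60.9°, so u = (cos 60.9°, sin 60.9°) = (0.486, 0.874) and n = (−sin 60.9°, cos 60.9°) = (-0.874, 0.486). P is at the origin and M lies 21.5 along u from P, so M = 21.5·u = (10.5, 18.8). Tangency of A1 to both parallel lines with radius 6.9 puts Q and V at P ± 6.9·n: Q = (-6.03, 3.36), V = (6.03, -3.36). Equal radii place N and B the same way about M: N = M + 6.9·n = (4.43, 22.1), B = M − 6.9·n = (16.5, 15.4). Then |PB| = |B − P| = 22.6.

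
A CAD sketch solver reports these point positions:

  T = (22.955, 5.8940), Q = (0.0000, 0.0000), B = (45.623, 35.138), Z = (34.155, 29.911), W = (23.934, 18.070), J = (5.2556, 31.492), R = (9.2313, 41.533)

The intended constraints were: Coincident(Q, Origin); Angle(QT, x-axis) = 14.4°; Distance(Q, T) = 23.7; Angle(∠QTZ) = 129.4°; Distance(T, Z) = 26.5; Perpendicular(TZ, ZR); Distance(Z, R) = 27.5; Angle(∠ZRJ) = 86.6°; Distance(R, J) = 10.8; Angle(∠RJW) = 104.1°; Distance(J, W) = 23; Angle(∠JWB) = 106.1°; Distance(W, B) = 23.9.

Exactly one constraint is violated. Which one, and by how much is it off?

Distance(W, B) = 23.9 — off by 3.70.

Q = (0.00, 0.00) ✓; QT at 14.40° ✓; |QT| = 23.70 ✓; ∠QTZ = 129.4° ✓; |TZ| = 26.50 ✓; ∠(TZ, ZR) = 90.00° ✓; |ZR| = 27.50 ✓; ∠ZRJ = 86.60° ✓; |RJ| = 10.80 ✓; ∠RJW = 104.1° ✓; |JW| = 23.00 ✓; ∠JWB = 106.1° ✓; |WB| = 27.60 ✗.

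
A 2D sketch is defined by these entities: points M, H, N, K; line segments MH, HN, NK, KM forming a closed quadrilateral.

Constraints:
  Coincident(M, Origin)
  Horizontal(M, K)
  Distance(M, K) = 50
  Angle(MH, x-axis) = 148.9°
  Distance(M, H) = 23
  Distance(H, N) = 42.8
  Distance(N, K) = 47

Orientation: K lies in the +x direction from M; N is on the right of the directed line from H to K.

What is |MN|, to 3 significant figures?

22.3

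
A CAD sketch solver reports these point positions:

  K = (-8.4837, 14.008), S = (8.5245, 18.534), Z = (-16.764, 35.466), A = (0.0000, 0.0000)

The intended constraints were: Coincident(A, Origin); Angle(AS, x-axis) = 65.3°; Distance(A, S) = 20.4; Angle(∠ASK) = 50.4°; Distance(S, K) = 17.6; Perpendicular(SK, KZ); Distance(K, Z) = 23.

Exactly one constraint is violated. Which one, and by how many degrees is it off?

Perpendicular(SK, KZ) — off by 6.20°.

A = (0.00, 0.00) ✓; AS at 65.30° ✓; |AS| = 20.40 ✓; ∠ASK = 50.40° ✓; |SK| = 17.60 ✓; ∠(SK, KZ) = 83.80° ✗; |KZ| = 23.00 ✓.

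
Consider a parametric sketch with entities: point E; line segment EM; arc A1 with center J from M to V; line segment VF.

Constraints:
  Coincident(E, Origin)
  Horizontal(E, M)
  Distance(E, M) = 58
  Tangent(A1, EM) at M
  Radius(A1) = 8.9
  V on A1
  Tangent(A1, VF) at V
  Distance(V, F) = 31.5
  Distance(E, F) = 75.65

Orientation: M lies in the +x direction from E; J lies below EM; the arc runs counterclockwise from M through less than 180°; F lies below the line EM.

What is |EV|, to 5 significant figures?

51.552

Checks: |JV| = 8.900 ✓; ∠(JV, VF) = 90.00° ✓; |VF| = 31.50 ✓; |EF| = 75.65 ✓.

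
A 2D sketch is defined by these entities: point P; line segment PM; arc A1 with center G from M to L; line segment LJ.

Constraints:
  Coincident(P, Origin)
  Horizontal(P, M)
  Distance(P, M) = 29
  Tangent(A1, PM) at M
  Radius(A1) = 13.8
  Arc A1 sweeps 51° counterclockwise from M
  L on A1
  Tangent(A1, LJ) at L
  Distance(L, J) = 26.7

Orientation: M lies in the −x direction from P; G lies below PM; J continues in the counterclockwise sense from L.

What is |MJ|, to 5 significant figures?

37.773

P is at the origin; P and M share the same y with |PM| = 29.0 and M on the −x side, so M = (-29.000, 0.0000). The tangent condition forces GM to be normal to PM, so G = M + (0, -13.8) = (-29.000, -13.800). On A1, M sits at bearing 90° from G; a 51° counterclockwise sweep puts L at bearing 141°, so L = G + 13.8·(cos 141°, sin 141°) = (-39.725, -5.1154). Since A1 is tangent to LJ there, GL ⟂ LJ, so LJ runs along (−sin 141°, cos 141°); with |LJ| = 26.7, J = (-56.527, -25.865). Then |MJ| = |J − M| = 37.773.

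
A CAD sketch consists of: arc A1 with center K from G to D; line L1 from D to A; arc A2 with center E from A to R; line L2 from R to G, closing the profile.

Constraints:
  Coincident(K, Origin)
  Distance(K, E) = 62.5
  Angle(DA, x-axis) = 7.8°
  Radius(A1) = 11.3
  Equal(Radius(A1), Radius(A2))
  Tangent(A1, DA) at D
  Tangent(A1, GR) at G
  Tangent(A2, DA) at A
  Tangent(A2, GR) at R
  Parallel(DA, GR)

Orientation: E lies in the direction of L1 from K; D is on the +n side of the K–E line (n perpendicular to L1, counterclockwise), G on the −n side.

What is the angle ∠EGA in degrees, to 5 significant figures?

9.6316°

The slot axis is L1's direction at 7.8°, so u = (cos 7.8°, sin 7.8°) = (0.99075, 0.13572) and n = (−sin 7.8°, cos 7.8°) = (-0.13572, 0.99075). K is at the origin and E lies 62.5 along u from K, so E = 62.5·u = (61.922, 8.4822). Tangency of A1 to both parallel lines with radius 11.3 puts D and G at K ± 11.3·n: D = (-1.5336, 11.195), G = (1.5336, -11.195). Equal radii place A and R the same way about E: A = E + 11.3·n = (60.388, 19.678), R = E − 11.3·n = (63.455, -2.7132). Then cos ∠EGA = GE·GA / (|GE||GA|), giving 9.6316°.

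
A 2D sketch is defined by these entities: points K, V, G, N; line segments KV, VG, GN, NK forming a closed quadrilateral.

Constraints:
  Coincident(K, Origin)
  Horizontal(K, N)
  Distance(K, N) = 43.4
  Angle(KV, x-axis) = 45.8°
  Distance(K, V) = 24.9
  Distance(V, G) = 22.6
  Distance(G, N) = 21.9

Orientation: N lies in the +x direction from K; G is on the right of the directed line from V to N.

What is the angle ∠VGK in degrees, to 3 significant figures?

67.3°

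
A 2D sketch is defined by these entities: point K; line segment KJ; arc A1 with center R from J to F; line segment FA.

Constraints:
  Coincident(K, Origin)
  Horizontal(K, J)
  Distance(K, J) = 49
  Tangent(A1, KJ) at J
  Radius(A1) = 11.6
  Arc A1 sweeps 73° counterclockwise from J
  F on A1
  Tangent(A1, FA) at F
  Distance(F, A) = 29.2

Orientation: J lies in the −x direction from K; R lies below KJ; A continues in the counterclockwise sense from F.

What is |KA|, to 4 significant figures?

77.56

K is at the origin; KJ is horizontal with |KJ| = 49.0 and J on the −x side, so J = (-49.00, 0.000). The tangent condition forces RJ to be normal to KJ, so R = J + (0, -11.6) = (-49.00, -11.60). On A1, J sits at bearing 90° from R; a 73° counterclockwise sweep puts F at bearing 163°, so F = R + 11.6·(cos 163°, sin 163°) = (-60.09, -8.208). Tangency of A1 to FA means the radius RF is perpendicular to FA, so FA runs along (−sin 163°, cos 163°); with |FA| = 29.2, A = (-68.63, -36.13). Then |KA| = |A − K| = 77.56.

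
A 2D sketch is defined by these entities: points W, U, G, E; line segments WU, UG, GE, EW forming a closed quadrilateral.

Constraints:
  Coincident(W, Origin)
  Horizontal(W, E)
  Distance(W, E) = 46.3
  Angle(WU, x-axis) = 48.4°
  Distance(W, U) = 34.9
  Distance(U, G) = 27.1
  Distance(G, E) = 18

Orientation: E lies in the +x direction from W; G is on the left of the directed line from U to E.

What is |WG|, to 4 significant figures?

52.10

W is at the origin; W and E share the same y with |WE| = 46.3 and E in +x, so E = (46.3, 0). WU runs at 48.4° with |WU| = 34.9, so U = (23.17, 26.10). G is determined by |UG| = 27.1 and |GE| = 18.0 together: it lies at the intersection of circle(U, 27.1) and circle(E, 18.0). With |UE| = 34.87, the foot of the radical line on UE is 23.32 from U and the perpendicular offset is √(27.1² − 23.32²) = 13.80. Taking the left-of-UE solution: G = (48.97, 17.80).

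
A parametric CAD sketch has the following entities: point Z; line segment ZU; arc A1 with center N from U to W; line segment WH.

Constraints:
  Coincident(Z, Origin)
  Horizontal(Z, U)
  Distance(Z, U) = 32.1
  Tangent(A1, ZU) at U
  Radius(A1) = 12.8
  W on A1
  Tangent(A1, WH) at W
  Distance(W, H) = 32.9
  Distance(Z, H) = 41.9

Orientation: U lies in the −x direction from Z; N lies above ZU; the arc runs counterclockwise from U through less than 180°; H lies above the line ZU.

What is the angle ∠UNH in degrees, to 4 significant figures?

142.0°

Checks: Z.y = 0.00, U.y = 0.00 ✓; |NW| = 12.80 ✓; ∠(NW, WH) = 90.00° ✓; |WH| = 32.90 ✓; |ZH| = 41.90 ✓.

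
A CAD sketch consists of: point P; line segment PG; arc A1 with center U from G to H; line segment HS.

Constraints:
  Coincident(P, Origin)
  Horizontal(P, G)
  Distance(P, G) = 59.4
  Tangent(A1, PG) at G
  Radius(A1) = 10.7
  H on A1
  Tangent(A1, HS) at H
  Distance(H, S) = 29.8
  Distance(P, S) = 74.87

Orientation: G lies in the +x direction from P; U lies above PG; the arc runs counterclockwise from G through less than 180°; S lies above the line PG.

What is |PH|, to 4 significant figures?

71.02

Checks: P.y = 0.00, G.y = 0.00 ✓; |UH| = 10.70 ✓; ∠(UH, HS) = 90.00° ✓; |HS| = 29.80 ✓; |PS| = 74.87 ✓.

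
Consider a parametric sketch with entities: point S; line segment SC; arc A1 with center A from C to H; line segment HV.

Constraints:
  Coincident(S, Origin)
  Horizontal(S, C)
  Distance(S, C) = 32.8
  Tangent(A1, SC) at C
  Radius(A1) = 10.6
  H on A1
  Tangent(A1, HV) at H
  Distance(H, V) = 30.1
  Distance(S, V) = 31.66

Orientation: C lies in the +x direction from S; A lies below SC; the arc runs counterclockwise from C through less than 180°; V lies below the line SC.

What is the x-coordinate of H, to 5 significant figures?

23.781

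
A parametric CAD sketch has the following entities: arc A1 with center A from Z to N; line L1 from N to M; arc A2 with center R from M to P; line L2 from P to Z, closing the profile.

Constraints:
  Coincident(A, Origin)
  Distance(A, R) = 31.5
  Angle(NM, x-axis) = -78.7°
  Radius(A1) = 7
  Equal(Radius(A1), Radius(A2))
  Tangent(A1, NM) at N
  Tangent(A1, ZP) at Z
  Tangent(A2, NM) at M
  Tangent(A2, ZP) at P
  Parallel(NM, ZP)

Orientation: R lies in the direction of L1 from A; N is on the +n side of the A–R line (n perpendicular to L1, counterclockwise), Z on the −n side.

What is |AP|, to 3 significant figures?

32.3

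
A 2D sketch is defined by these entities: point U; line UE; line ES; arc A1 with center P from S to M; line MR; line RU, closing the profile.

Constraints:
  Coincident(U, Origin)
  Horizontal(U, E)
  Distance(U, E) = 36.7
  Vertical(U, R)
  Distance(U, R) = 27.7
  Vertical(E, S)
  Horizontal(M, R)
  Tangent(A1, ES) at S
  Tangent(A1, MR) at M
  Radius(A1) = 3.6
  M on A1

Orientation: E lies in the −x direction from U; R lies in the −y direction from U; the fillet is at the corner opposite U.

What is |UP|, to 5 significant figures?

40.944

U is at the origin; UE is horizontal with |UE| = 36.7 and E on the −x side, so E = (-36.700, 0.0000). UR is vertical with |UR| = 27.7 and R on the −y side, so R = (0.0000, -27.700). The virtual corner opposite U is at (-36.700, -27.700). A1 meets ES tangentially, so PS is at right angles to ES and the tangent condition forces PM to be normal to MR, with radius 3.6, so the center P sits 3.6 in from both sides at P = (-33.100, -24.100). Then |UP| = |P − U| = 40.944.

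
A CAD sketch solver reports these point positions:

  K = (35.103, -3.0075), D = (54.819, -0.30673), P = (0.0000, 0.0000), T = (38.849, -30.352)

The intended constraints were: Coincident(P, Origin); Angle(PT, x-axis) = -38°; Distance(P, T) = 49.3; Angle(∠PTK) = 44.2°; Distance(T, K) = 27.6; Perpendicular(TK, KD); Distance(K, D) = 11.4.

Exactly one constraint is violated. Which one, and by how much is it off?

Distance(K, D) = 11.4 — off by 8.50.

P = (0.00, 0.00) ✓; PT at -38.00° ✓; |PT| = 49.30 ✓; ∠PTK = 44.20° ✓; |TK| = 27.60 ✓; ∠(TK, KD) = 90.00° ✓; |KD| = 19.90 ✗.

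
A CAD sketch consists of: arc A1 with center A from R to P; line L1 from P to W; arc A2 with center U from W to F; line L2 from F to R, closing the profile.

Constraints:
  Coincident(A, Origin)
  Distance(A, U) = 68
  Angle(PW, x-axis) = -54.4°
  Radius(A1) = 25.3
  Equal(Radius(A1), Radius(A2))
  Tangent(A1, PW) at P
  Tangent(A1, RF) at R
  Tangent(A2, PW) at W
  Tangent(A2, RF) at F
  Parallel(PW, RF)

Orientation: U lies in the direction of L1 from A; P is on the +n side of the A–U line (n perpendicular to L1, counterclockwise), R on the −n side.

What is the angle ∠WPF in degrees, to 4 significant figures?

36.65°

The slot axis is L1's direction at -54.4°, so u = (cos -54.4°, sin -54.4°) = (0.5821, -0.8131) and n = (−sin -54.4°, cos -54.4°) = (0.8131, 0.5821). A is at the origin and U lies 68.0 along u from A, so U = 68.0·u = (39.58, -55.29). Tangency of A1 to both parallel lines with radius 25.3 puts P and R at A ± 25.3·n: P = (20.57, 14.73), R = (-20.57, -14.73). Equal radii place W and F the same way about U: W = U + 25.3·n = (60.16, -40.56), F = U − 25.3·n = (19.01, -70.02). Then cos ∠WPF = PW·PF / (|PW||PF|), giving 36.65°.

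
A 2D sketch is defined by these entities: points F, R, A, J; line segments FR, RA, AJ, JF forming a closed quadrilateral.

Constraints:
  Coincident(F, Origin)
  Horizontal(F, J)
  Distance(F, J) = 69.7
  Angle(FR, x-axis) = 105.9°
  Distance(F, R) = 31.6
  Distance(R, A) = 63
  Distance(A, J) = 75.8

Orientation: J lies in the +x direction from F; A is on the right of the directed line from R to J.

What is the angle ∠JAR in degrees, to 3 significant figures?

73.9°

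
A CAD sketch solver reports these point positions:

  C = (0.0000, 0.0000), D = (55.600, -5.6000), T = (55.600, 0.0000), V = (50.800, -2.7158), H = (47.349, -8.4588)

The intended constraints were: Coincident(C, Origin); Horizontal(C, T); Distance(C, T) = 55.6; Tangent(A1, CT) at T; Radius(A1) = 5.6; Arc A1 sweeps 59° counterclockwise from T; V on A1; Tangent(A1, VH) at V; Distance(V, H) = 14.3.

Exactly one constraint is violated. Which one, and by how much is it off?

Distance(V, H) = 14.3 — off by 7.60.

C = (0.00, 0.00) ✓; C.y = 0.00, T.y = 0.00 ✓; |CT| = 55.60 ✓; ∠(DT, TC) = 90.00° ✓; |DT| = 5.600 ✓; bearing(D→V) − bearing(D→T) = 59.00° ✓; |DV| = 5.600 ✓; ∠(DV, VH) = 90.00° ✓; |VH| = 6.700 ✗.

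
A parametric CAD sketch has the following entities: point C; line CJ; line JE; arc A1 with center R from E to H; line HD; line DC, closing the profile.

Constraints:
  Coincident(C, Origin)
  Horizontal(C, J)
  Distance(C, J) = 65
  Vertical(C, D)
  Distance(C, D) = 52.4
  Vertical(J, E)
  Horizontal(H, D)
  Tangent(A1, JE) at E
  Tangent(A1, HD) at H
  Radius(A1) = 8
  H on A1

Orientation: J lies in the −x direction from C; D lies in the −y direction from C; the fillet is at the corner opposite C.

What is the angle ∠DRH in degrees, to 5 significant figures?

82.011°

C is at the origin; C and J share the same y with |CJ| = 65.0 and J on the −x side, so J = (-65.000, 0.0000). C and D share the same x with |CD| = 52.4 and D on the −y side, so D = (0.0000, -52.400). The virtual corner opposite C is at (-65.000, -52.400). The tangent condition forces RE to be normal to JE and A1 meets HD tangentially, so RH is at right angles to HD, with radius 8.0, so the center R sits 8.0 in from both sides at R = (-57.000, -44.400). That places the tangent points at E = (-65.000, -44.400) on JE and H = (-57.000, -52.400) on HD. Then cos ∠DRH = RD·RH / (|RD||RH|), giving 82.011°.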